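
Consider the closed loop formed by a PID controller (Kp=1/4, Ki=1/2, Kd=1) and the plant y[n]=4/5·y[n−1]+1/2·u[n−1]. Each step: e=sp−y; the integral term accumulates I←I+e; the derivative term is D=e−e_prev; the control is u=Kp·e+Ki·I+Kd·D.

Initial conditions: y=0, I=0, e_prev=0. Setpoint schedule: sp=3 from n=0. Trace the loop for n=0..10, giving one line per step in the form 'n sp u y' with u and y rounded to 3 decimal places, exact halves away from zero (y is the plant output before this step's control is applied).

(exact arithmetic carried between steps; '≈' marks a value shown rounded to 6 d.p. or computed from one; I and e_prev carry over from the previous line; the table rounds u and y to 3 d.p., halves away from zero)
n=0: y=0, sp=3, e=sp−y=3; I=3, D=e−e_prev=3; u=1/4·3+1/2·3+1·3=5.25; next y=4/5·0+1/2·5.25=2.625
n=1: y=2.625, sp=3, e=sp−y=0.375; I=3.375, D=e−e_prev=-2.625; u=1/4·0.375+1/2·3.375+1·(-2.625)=-0.84375; next y=4/5·2.625+1/2·(-0.84375)=1.678125
n=2: y=1.678125, sp=3, e=sp−y=1.321875; I=4.696875, D=e−e_prev=0.946875; u=1/4·1.321875+1/2·4.696875+1·0.946875≈3.625781; next y=4/5·1.678125+1/2·3.625781≈3.155391
n=3: y≈3.155391, sp=3, e=sp−y≈-0.155391; I≈4.541484, D=e−e_prev≈-1.477266; u=1/4·(-0.155391)+1/2·4.541484+1·(-1.477266)≈0.754629; next y=4/5·3.155391+1/2·0.754629≈2.901627
n=4: y≈2.901627, sp=3, e=sp−y≈0.098373; I≈4.639857, D=e−e_prev≈0.253764; u=1/4·0.098373+1/2·4.639857+1·0.253764≈2.598286; next y=4/5·2.901627+1/2·2.598286≈3.620444
n=5: y≈3.620444, sp=3, e=sp−y≈-0.620444; I≈4.019413, D=e−e_prev≈-0.718817; u=1/4·(-0.620444)+1/2·4.019413+1·(-0.718817)≈1.135778; next y=4/5·3.620444+1/2·1.135778≈3.464245
n=6: y≈3.464245, sp=3, e=sp−y≈-0.464245; I≈3.555169, D=e−e_prev≈0.156200; u=1/4·(-0.464245)+1/2·3.555169+1·0.156200≈1.817723; next y=4/5·3.464245+1/2·1.817723≈3.680257
n=7: y≈3.680257, sp=3, e=sp−y≈-0.680257; I≈2.874911, D=e−e_prev≈-0.216013; u=1/4·(-0.680257)+1/2·2.874911+1·(-0.216013)≈1.051379; next y=4/5·3.680257+1/2·1.051379≈3.469895
n=8: y≈3.469895, sp=3, e=sp−y≈-0.469895; I≈2.405016, D=e−e_prev≈0.210362; u=1/4·(-0.469895)+1/2·2.405016+1·0.210362≈1.295396; next y=4/5·3.469895+1/2·1.295396≈3.423614
n=9: y≈3.423614, sp=3, e=sp−y≈-0.423614; I≈1.981402, D=e−e_prev≈0.046281; u=1/4·(-0.423614)+1/2·1.981402+1·0.046281≈0.931078; next y=4/5·3.423614+1/2·0.931078≈3.204431
n=10: y≈3.204431, sp=3, e=sp−y≈-0.204431; I≈1.776971, D=e−e_prev≈0.219184; u=1/4·(-0.204431)+1/2·1.776971+1·0.219184≈1.056562; next y=4/5·3.204431+1/2·1.056562≈3.091825

0 3 5.250 0.000
1 3 -0.844 2.625
2 3 3.626 1.678
3 3 0.755 3.155
4 3 2.598 2.902
5 3 1.136 3.620
6 3 1.818 3.464
7 3 1.051 3.680
8 3 1.295 3.470
9 3 0.931 3.424
10 3 1.057 3.204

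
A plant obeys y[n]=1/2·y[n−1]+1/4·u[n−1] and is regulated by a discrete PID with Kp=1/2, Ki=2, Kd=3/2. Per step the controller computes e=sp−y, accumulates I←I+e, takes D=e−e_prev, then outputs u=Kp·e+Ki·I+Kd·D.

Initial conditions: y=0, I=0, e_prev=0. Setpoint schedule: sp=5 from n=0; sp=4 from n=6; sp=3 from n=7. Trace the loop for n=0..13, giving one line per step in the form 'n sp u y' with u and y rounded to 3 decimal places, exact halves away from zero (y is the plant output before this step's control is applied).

(exact arithmetic carried between steps; '≈' marks a value shown rounded to 6 d.p. or computed from one; I and e_prev carry over from the previous line; the table rounds u and y to 3 d.p., halves away from zero)
n=0: y=0, sp=5, e=sp−y=5; I=5, D=e−e_prev=5; u=1/2·5+2·5+3/2·5=20; next y=1/2·0+1/4·20=5
n=1: y=5, sp=5, e=sp−y=0; I=5, D=e−e_prev=-5; u=1/2·0+2·5+3/2·(-5)=2.5; next y=1/2·5+1/4·2.5=3.125
n=2: y=3.125, sp=5, e=sp−y=1.875; I=6.875, D=e−e_prev=1.875; u=1/2·1.875+2·6.875+3/2·1.875=17.5; next y=1/2·3.125+1/4·17.5=5.9375
n=3: y=5.9375, sp=5, e=sp−y=-0.9375; I=5.9375, D=e−e_prev=-2.8125; u=1/2·(-0.9375)+2·5.9375+3/2·(-2.8125)=7.1875; next y=1/2·5.9375+1/4·7.1875=4.765625
n=4: y=4.765625, sp=5, e=sp−y=0.234375; I=6.171875, D=e−e_prev=1.171875; u=1/2·0.234375+2·6.171875+3/2·1.171875=14.21875; next y=1/2·4.765625+1/4·14.21875=5.9375
n=5: y=5.9375, sp=5, e=sp−y=-0.9375; I=5.234375, D=e−e_prev=-1.171875; u=1/2·(-0.9375)+2·5.234375+3/2·(-1.171875)≈8.242188; next y=1/2·5.9375+1/4·8.242188≈5.029297
n=6: y≈5.029297, sp=4, e=sp−y≈-1.029297; I≈4.205078, D=e−e_prev≈-0.091797; u=1/2·(-1.029297)+2·4.205078+3/2·(-0.091797)≈7.757813; next y=1/2·5.029297+1/4·7.757813≈4.454102
n=7: y≈4.454102, sp=3, e=sp−y≈-1.454102; I≈2.750977, D=e−e_prev≈-0.424805; u=1/2·(-1.454102)+2·2.750977+3/2·(-0.424805)≈4.137695; next y=1/2·4.454102+1/4·4.137695≈3.261475
n=8: y≈3.261475, sp=3, e=sp−y≈-0.261475; I≈2.489502, D=e−e_prev≈1.192627; u=1/2·(-0.261475)+2·2.489502+3/2·1.192627≈6.637207; next y=1/2·3.261475+1/4·6.637207≈3.290039
n=9: y≈3.290039, sp=3, e=sp−y≈-0.290039; I≈2.199463, D=e−e_prev≈-0.028564; u=1/2·(-0.290039)+2·2.199463+3/2·(-0.028564)≈4.211060; next y=1/2·3.290039+1/4·4.211060≈2.697784
n=10: y≈2.697784, sp=3, e=sp−y≈0.302216; I≈2.501678, D=e−e_prev≈0.592255; u=1/2·0.302216+2·2.501678+3/2·0.592255≈6.042847; next y=1/2·2.697784+1/4·6.042847≈2.859604
n=11: y≈2.859604, sp=3, e=sp−y≈0.140396; I≈2.642075, D=e−e_prev≈-0.161819; u=1/2·0.140396+2·2.642075+3/2·(-0.161819)≈5.111618; next y=1/2·2.859604+1/4·5.111618≈2.707706
n=12: y≈2.707706, sp=3, e=sp−y≈0.292294; I≈2.934368, D=e−e_prev≈0.151897; u=1/2·0.292294+2·2.934368+3/2·0.151897≈6.242729; next y=1/2·2.707706+1/4·6.242729≈2.914536
n=13: y≈2.914536, sp=3, e=sp−y≈0.085464; I≈3.019833, D=e−e_prev≈-0.206829; u=1/2·0.085464+2·3.019833+3/2·(-0.206829)≈5.772154; next y=1/2·2.914536+1/4·5.772154≈2.900306

0 5 20.000 0.000
1 5 2.500 5.000
2 5 17.500 3.125
3 5 7.188 5.938
4 5 14.219 4.766
5 5 8.242 5.938
6 4 7.758 5.029
7 3 4.138 4.454
8 3 6.637 3.261
9 3 4.211 3.290
10 3 6.043 2.698
11 3 5.112 2.860
12 3 6.243 2.708
13 3 5.772 2.915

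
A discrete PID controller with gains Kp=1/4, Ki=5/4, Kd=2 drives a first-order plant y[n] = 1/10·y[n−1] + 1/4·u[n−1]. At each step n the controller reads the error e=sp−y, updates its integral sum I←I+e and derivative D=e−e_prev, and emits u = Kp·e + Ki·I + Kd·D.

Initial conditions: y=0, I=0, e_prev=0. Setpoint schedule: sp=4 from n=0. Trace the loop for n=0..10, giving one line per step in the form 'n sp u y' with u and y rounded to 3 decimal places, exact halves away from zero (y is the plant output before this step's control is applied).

(exact arithmetic carried between steps; '≈' marks a value shown rounded to 6 d.p. or computed from one; I and e_prev carry over from the previous line; the table rounds u and y to 3 d.p., halves away from zero)
n=0: y=0, sp=4, e=sp−y=4; I=4, D=e−e_prev=4; u=1/4·4+5/4·4+2·4=14; next y=1/10·0+1/4·14=3.5
n=1: y=3.5, sp=4, e=sp−y=0.5; I=4.5, D=e−e_prev=-3.5; u=1/4·0.5+5/4·4.5+2·(-3.5)=-1.25; next y=1/10·3.5+1/4·(-1.25)=0.0375
n=2: y=0.0375, sp=4, e=sp−y=3.9625; I=8.4625, D=e−e_prev=3.4625; u=1/4·3.9625+5/4·8.4625+2·3.4625=18.49375; next y=1/10·0.0375+1/4·18.49375≈4.627188
n=3: y≈4.627188, sp=4, e=sp−y≈-0.627188; I≈7.835313, D=e−e_prev≈-4.589688; u=1/4·(-0.627188)+5/4·7.835313+2·(-4.589688)≈0.457969; next y=1/10·4.627188+1/4·0.457969≈0.577211
n=4: y≈0.577211, sp=4, e=sp−y≈3.422789; I≈11.258102, D=e−e_prev≈4.049977; u=1/4·3.422789+5/4·11.258102+2·4.049977≈23.028277; next y=1/10·0.577211+1/4·23.028277≈5.814790
n=5: y≈5.814790, sp=4, e=sp−y≈-1.814790; I≈9.443311, D=e−e_prev≈-5.237579; u=1/4·(-1.814790)+5/4·9.443311+2·(-5.237579)≈0.875282; next y=1/10·5.814790+1/4·0.875282≈0.800300
n=6: y≈0.800300, sp=4, e=sp−y≈3.199700; I≈12.643012, D=e−e_prev≈5.014491; u=1/4·3.199700+5/4·12.643012+2·5.014491≈26.632671; next y=1/10·0.800300+1/4·26.632671≈6.738198
n=7: y≈6.738198, sp=4, e=sp−y≈-2.738198; I≈9.904814, D=e−e_prev≈-5.937898; u=1/4·(-2.738198)+5/4·9.904814+2·(-5.937898)≈-0.179328; next y=1/10·6.738198+1/4·(-0.179328)≈0.628988
n=8: y≈0.628988, sp=4, e=sp−y≈3.371012; I≈13.275826, D=e−e_prev≈6.109210; u=1/4·3.371012+5/4·13.275826+2·6.109210≈29.655956; next y=1/10·0.628988+1/4·29.655956≈7.476888
n=9: y≈7.476888, sp=4, e=sp−y≈-3.476888; I≈9.798938, D=e−e_prev≈-6.847900; u=1/4·(-3.476888)+5/4·9.798938+2·(-6.847900)≈-2.316349; next y=1/10·7.476888+1/4·(-2.316349)≈0.168601
n=10: y≈0.168601, sp=4, e=sp−y≈3.831399; I≈13.630337, D=e−e_prev≈7.308286; u=1/4·3.831399+5/4·13.630337+2·7.308286≈32.612343; next y=1/10·0.168601+1/4·32.612343≈8.169946

0 4 14.000 0.000
1 4 -1.250 3.500
2 4 18.494 0.038
3 4 0.458 4.627
4 4 23.028 0.577
5 4 0.875 5.815
6 4 26.633 0.800
7 4 -0.179 6.738
8 4 29.656 0.629
9 4 -2.316 7.477
10 4 32.612 0.169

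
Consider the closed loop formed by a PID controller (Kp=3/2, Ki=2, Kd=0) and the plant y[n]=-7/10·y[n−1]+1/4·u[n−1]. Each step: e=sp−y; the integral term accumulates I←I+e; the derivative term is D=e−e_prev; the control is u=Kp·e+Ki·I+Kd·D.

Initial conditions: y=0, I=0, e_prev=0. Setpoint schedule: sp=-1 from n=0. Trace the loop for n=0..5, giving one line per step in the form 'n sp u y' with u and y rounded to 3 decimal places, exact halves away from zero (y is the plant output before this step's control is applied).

0 -1 -3.500 0.000
1 -1 -2.438 -0.875
2 -1 -5.761 0.003
3 -1 -2.708 -1.442
4 -1 -8.036 0.333
5 -1 -1.690 -2.242

(exact arithmetic carried between steps; '≈' marks a value shown rounded to 6 d.p. or computed from one; I and e_prev carry over from the previous line; the table rounds u and y to 3 d.p., halves away from zero)
n=0: y=0, sp=-1, e=sp−y=-1; I=-1, D=e−e_prev=-1; u=3/2·(-1)+2·(-1)+0·(-1)=-3.5; next y=-7/10·0+1/4·(-3.5)=-0.875
n=1: y=-0.875, sp=-1, e=sp−y=-0.125; I=-1.125, D=e−e_prev=0.875; u=3/2·(-0.125)+2·(-1.125)+0·0.875=-2.4375; next y=-7/10·(-0.875)+1/4·(-2.4375)=0.003125
n=2: y=0.003125, sp=-1, e=sp−y=-1.003125; I=-2.128125, D=e−e_prev=-0.878125; u=3/2·(-1.003125)+2·(-2.128125)+0·(-0.878125)≈-5.760938; next y=-7/10·0.003125+1/4·(-5.760938)≈-1.442422
n=3: y≈-1.442422, sp=-1, e=sp−y≈0.442422; I≈-1.685703, D=e−e_prev≈1.445547; u=3/2·0.442422+2·(-1.685703)+0·1.445547≈-2.707773; next y=-7/10·(-1.442422)+1/4·(-2.707773)≈0.332752
n=4: y≈0.332752, sp=-1, e=sp−y≈-1.332752; I≈-3.018455, D=e−e_prev≈-1.775174; u=3/2·(-1.332752)+2·(-3.018455)+0·(-1.775174)≈-8.036038; next y=-7/10·0.332752+1/4·(-8.036038)≈-2.241936
n=5: y≈-2.241936, sp=-1, e=sp−y≈1.241936; I≈-1.776519, D=e−e_prev≈2.574688; u=3/2·1.241936+2·(-1.776519)+0·2.574688≈-1.690135; next y=-7/10·(-2.241936)+1/4·(-1.690135)≈1.146821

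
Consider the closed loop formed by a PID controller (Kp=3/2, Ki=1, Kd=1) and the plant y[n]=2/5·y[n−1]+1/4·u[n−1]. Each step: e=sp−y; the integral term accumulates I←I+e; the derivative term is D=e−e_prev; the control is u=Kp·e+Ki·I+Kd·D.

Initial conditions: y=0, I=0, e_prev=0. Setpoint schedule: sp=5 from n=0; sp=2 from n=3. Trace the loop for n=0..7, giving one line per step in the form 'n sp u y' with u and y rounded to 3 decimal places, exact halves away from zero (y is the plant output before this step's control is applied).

0 5 17.500 0.000
1 5 2.188 4.375
2 5 14.461 2.297
3 2 -3.244 4.534
4 2 11.819 1.003
5 2 1.049 3.356
6 2 8.176 1.605
7 2 3.036 2.686

(exact arithmetic carried between steps; '≈' marks a value shown rounded to 6 d.p. or computed from one; I and e_prev carry over from the previous line; the table rounds u and y to 3 d.p., halves away from zero)
n=0: y=0, sp=5, e=sp−y=5; I=5, D=e−e_prev=5; u=3/2·5+1·5+1·5=17.5; next y=2/5·0+1/4·17.5=4.375
n=1: y=4.375, sp=5, e=sp−y=0.625; I=5.625, D=e−e_prev=-4.375; u=3/2·0.625+1·5.625+1·(-4.375)=2.1875; next y=2/5·4.375+1/4·2.1875=2.296875
n=2: y=2.296875, sp=5, e=sp−y=2.703125; I=8.328125, D=e−e_prev=2.078125; u=3/2·2.703125+1·8.328125+1·2.078125≈14.460938; next y=2/5·2.296875+1/4·14.460938≈4.533984
n=3: y≈4.533984, sp=2, e=sp−y≈-2.533984; I≈5.794141, D=e−e_prev≈-5.237109; u=3/2·(-2.533984)+1·5.794141+1·(-5.237109)≈-3.243945; next y=2/5·4.533984+1/4·(-3.243945)≈1.002607
n=4: y≈1.002607, sp=2, e=sp−y≈0.997393; I≈6.791533, D=e−e_prev≈3.531377; u=3/2·0.997393+1·6.791533+1·3.531377≈11.818999; next y=2/5·1.002607+1/4·11.818999≈3.355793
n=5: y≈3.355793, sp=2, e=sp−y≈-1.355793; I≈5.435740, D=e−e_prev≈-2.353185; u=3/2·(-1.355793)+1·5.435740+1·(-2.353185)≈1.048866; next y=2/5·3.355793+1/4·1.048866≈1.604534
n=6: y≈1.604534, sp=2, e=sp−y≈0.395466; I≈5.831207, D=e−e_prev≈1.751259; u=3/2·0.395466+1·5.831207+1·1.751259≈8.175666; next y=2/5·1.604534+1/4·8.175666≈2.685730
n=7: y≈2.685730, sp=2, e=sp−y≈-0.685730; I≈5.145477, D=e−e_prev≈-1.081196; u=3/2·(-0.685730)+1·5.145477+1·(-1.081196)≈3.035686; next y=2/5·2.685730+1/4·3.035686≈1.833213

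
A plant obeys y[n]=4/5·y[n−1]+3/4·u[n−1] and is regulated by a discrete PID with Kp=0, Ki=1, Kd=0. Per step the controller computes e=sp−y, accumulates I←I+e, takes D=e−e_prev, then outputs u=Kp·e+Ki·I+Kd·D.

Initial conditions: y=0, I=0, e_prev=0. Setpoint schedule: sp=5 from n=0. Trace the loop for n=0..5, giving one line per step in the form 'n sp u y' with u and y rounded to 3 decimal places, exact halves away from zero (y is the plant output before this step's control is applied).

0 5 5.000 0.000
1 5 6.250 3.750
2 5 3.563 7.688
3 5 -0.259 8.822
4 5 -2.122 6.863
5 5 -1.021 3.899

(exact arithmetic carried between steps; '≈' marks a value shown rounded to 6 d.p. or computed from one; I and e_prev carry over from the previous line; the table rounds u and y to 3 d.p., halves away from zero)
n=0: y=0, sp=5, e=sp−y=5; I=5, D=e−e_prev=5; u=0·5+1·5+0·5=5; next y=4/5·0+3/4·5=3.75
n=1: y=3.75, sp=5, e=sp−y=1.25; I=6.25, D=e−e_prev=-3.75; u=0·1.25+1·6.25+0·(-3.75)=6.25; next y=4/5·3.75+3/4·6.25=7.6875
n=2: y=7.6875, sp=5, e=sp−y=-2.6875; I=3.5625, D=e−e_prev=-3.9375; u=0·(-2.6875)+1·3.5625+0·(-3.9375)=3.5625; next y=4/5·7.6875+3/4·3.5625=8.821875
n=3: y=8.821875, sp=5, e=sp−y=-3.821875; I=-0.259375, D=e−e_prev=-1.134375; u=0·(-3.821875)+1·(-0.259375)+0·(-1.134375)=-0.259375; next y=4/5·8.821875+3/4·(-0.259375)≈6.862969
n=4: y≈6.862969, sp=5, e=sp−y≈-1.862969; I≈-2.122344, D=e−e_prev≈1.958906; u=0·(-1.862969)+1·(-2.122344)+0·1.958906≈-2.122344; next y=4/5·6.862969+3/4·(-2.122344)≈3.898617
n=5: y≈3.898617, sp=5, e=sp−y≈1.101383; I≈-1.020961, D=e−e_prev≈2.964352; u=0·1.101383+1·(-1.020961)+0·2.964352≈-1.020961; next y=4/5·3.898617+3/4·(-1.020961)≈2.353173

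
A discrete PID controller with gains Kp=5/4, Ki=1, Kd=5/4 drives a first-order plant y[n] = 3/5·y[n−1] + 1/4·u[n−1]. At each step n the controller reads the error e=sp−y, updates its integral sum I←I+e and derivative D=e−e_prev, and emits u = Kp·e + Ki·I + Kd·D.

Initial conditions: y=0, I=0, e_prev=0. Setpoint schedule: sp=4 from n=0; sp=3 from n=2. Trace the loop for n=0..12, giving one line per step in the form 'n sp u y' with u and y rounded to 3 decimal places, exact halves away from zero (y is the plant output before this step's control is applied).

(exact arithmetic carried between steps; '≈' marks a value shown rounded to 6 d.p. or computed from one; I and e_prev carry over from the previous line; the table rounds u and y to 3 d.p., halves away from zero)
n=0: y=0, sp=4, e=sp−y=4; I=4, D=e−e_prev=4; u=5/4·4+1·4+5/4·4=14; next y=3/5·0+1/4·14=3.5
n=1: y=3.5, sp=4, e=sp−y=0.5; I=4.5, D=e−e_prev=-3.5; u=5/4·0.5+1·4.5+5/4·(-3.5)=0.75; next y=3/5·3.5+1/4·0.75=2.2875
n=2: y=2.2875, sp=3, e=sp−y=0.7125; I=5.2125, D=e−e_prev=0.2125; u=5/4·0.7125+1·5.2125+5/4·0.2125=6.36875; next y=3/5·2.2875+1/4·6.36875≈2.964688
n=3: y≈2.964688, sp=3, e=sp−y≈0.035313; I≈5.247813, D=e−e_prev≈-0.677188; u=5/4·0.035313+1·5.247813+5/4·(-0.677188)≈4.445469; next y=3/5·2.964688+1/4·4.445469≈2.890180
n=4: y≈2.890180, sp=3, e=sp−y≈0.109820; I≈5.357633, D=e−e_prev≈0.074508; u=5/4·0.109820+1·5.357633+5/4·0.074508≈5.588043; next y=3/5·2.890180+1/4·5.588043≈3.131119
n=5: y≈3.131119, sp=3, e=sp−y≈-0.131119; I≈5.226514, D=e−e_prev≈-0.240939; u=5/4·(-0.131119)+1·5.226514+5/4·(-0.240939)≈4.761442; next y=3/5·3.131119+1/4·4.761442≈3.069032
n=6: y≈3.069032, sp=3, e=sp−y≈-0.069032; I≈5.157483, D=e−e_prev≈0.062087; u=5/4·(-0.069032)+1·5.157483+5/4·0.062087≈5.148801; next y=3/5·3.069032+1/4·5.148801≈3.128619
n=7: y≈3.128619, sp=3, e=sp−y≈-0.128619; I≈5.028863, D=e−e_prev≈-0.059588; u=5/4·(-0.128619)+1·5.028863+5/4·(-0.059588)≈4.793604; next y=3/5·3.128619+1/4·4.793604≈3.075573
n=8: y≈3.075573, sp=3, e=sp−y≈-0.075573; I≈4.953290, D=e−e_prev≈0.053047; u=5/4·(-0.075573)+1·4.953290+5/4·0.053047≈4.925133; next y=3/5·3.075573+1/4·4.925133≈3.076627
n=9: y≈3.076627, sp=3, e=sp−y≈-0.076627; I≈4.876664, D=e−e_prev≈-0.001054; u=5/4·(-0.076627)+1·4.876664+5/4·(-0.001054)≈4.779562; next y=3/5·3.076627+1/4·4.779562≈3.040867
n=10: y≈3.040867, sp=3, e=sp−y≈-0.040867; I≈4.835797, D=e−e_prev≈0.035760; u=5/4·(-0.040867)+1·4.835797+5/4·0.035760≈4.829414; next y=3/5·3.040867+1/4·4.829414≈3.031873
n=11: y≈3.031873, sp=3, e=sp−y≈-0.031873; I≈4.803923, D=e−e_prev≈0.008993; u=5/4·(-0.031873)+1·4.803923+5/4·0.008993≈4.775323; next y=3/5·3.031873+1/4·4.775323≈3.012955
n=12: y≈3.012955, sp=3, e=sp−y≈-0.012955; I≈4.790969, D=e−e_prev≈0.018919; u=5/4·(-0.012955)+1·4.790969+5/4·0.018919≈4.798423; next y=3/5·3.012955+1/4·4.798423≈3.007379

0 4 14.000 0.000
1 4 0.750 3.500
2 3 6.369 2.288
3 3 4.445 2.965
4 3 5.588 2.890
5 3 4.761 3.131
6 3 5.149 3.069
7 3 4.794 3.129
8 3 4.925 3.076
9 3 4.780 3.077
10 3 4.829 3.041
11 3 4.775 3.032
12 3 4.798 3.013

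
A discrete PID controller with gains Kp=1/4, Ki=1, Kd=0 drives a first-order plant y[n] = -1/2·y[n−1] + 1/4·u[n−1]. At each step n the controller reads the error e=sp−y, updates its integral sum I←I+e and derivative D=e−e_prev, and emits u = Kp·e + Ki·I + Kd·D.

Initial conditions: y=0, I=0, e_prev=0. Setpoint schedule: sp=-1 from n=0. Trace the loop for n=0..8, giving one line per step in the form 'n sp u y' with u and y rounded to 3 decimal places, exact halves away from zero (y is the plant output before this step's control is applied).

0 -1 -1.250 0.000
1 -1 -1.859 -0.313
2 -1 -2.552 -0.309
3 -1 -3.024 -0.484
4 -1 -3.502 -0.514
5 -1 -3.858 -0.618
6 -1 -4.193 -0.655
7 -1 -4.456 -0.721
8 -1 -4.694 -0.754

(exact arithmetic carried between steps; '≈' marks a value shown rounded to 6 d.p. or computed from one; I and e_prev carry over from the previous line; the table rounds u and y to 3 d.p., halves away from zero)
n=0: y=0, sp=-1, e=sp−y=-1; I=-1, D=e−e_prev=-1; u=1/4·(-1)+1·(-1)+0·(-1)=-1.25; next y=-1/2·0+1/4·(-1.25)=-0.3125
n=1: y=-0.3125, sp=-1, e=sp−y=-0.6875; I=-1.6875, D=e−e_prev=0.3125; u=1/4·(-0.6875)+1·(-1.6875)+0·0.3125=-1.859375; next y=-1/2·(-0.3125)+1/4·(-1.859375)≈-0.308594
n=2: y≈-0.308594, sp=-1, e=sp−y≈-0.691406; I≈-2.378906, D=e−e_prev≈-0.003906; u=1/4·(-0.691406)+1·(-2.378906)+0·(-0.003906)≈-2.551758; next y=-1/2·(-0.308594)+1/4·(-2.551758)≈-0.483643
n=3: y≈-0.483643, sp=-1, e=sp−y≈-0.516357; I≈-2.895264, D=e−e_prev≈0.175049; u=1/4·(-0.516357)+1·(-2.895264)+0·0.175049≈-3.024353; next y=-1/2·(-0.483643)+1/4·(-3.024353)≈-0.514267
n=4: y≈-0.514267, sp=-1, e=sp−y≈-0.485733; I≈-3.380997, D=e−e_prev≈0.030624; u=1/4·(-0.485733)+1·(-3.380997)+0·0.030624≈-3.502430; next y=-1/2·(-0.514267)+1/4·(-3.502430)≈-0.618474
n=5: y≈-0.618474, sp=-1, e=sp−y≈-0.381526; I≈-3.762523, D=e−e_prev≈0.104207; u=1/4·(-0.381526)+1·(-3.762523)+0·0.104207≈-3.857904; next y=-1/2·(-0.618474)+1/4·(-3.857904)≈-0.655239
n=6: y≈-0.655239, sp=-1, e=sp−y≈-0.344761; I≈-4.107284, D=e−e_prev≈0.036765; u=1/4·(-0.344761)+1·(-4.107284)+0·0.036765≈-4.193474; next y=-1/2·(-0.655239)+1/4·(-4.193474)≈-0.720749
n=7: y≈-0.720749, sp=-1, e=sp−y≈-0.279251; I≈-4.386535, D=e−e_prev≈0.065510; u=1/4·(-0.279251)+1·(-4.386535)+0·0.065510≈-4.456347; next y=-1/2·(-0.720749)+1/4·(-4.456347)≈-0.753712
n=8: y≈-0.753712, sp=-1, e=sp−y≈-0.246288; I≈-4.632822, D=e−e_prev≈0.032963; u=1/4·(-0.246288)+1·(-4.632822)+0·0.032963≈-4.694394; next y=-1/2·(-0.753712)+1/4·(-4.694394)≈-0.796742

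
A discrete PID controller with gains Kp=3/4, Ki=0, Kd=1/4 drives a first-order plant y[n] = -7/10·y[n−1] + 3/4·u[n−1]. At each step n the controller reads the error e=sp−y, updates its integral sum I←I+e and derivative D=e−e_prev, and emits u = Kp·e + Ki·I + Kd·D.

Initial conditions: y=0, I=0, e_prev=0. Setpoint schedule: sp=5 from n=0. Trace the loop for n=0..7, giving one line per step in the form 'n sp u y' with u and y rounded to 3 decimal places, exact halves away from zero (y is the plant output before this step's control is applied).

0 5 5.000 0.000
1 5 0.000 3.750
2 5 7.313 -2.625
3 5 -4.228 7.322
4 5 13.877 -8.296
5 5 -14.539 16.215
6 5 30.059 -22.255
7 5 -39.936 38.123

(exact arithmetic carried between steps; '≈' marks a value shown rounded to 6 d.p. or computed from one; I and e_prev carry over from the previous line; the table rounds u and y to 3 d.p., halves away from zero)
n=0: y=0, sp=5, e=sp−y=5; I=5, D=e−e_prev=5; u=3/4·5+0·5+1/4·5=5; next y=-7/10·0+3/4·5=3.75
n=1: y=3.75, sp=5, e=sp−y=1.25; I=6.25, D=e−e_prev=-3.75; u=3/4·1.25+0·6.25+1/4·(-3.75)=0; next y=-7/10·3.75+3/4·0=-2.625
n=2: y=-2.625, sp=5, e=sp−y=7.625; I=13.875, D=e−e_prev=6.375; u=3/4·7.625+0·13.875+1/4·6.375=7.3125; next y=-7/10·(-2.625)+3/4·7.3125=7.321875
n=3: y=7.321875, sp=5, e=sp−y=-2.321875; I=11.553125, D=e−e_prev=-9.946875; u=3/4·(-2.321875)+0·11.553125+1/4·(-9.946875)=-4.228125; next y=-7/10·7.321875+3/4·(-4.228125)≈-8.296406
n=4: y≈-8.296406, sp=5, e=sp−y≈13.296406; I≈24.849531, D=e−e_prev≈15.618281; u=3/4·13.296406+0·24.849531+1/4·15.618281≈13.876875; next y=-7/10·(-8.296406)+3/4·13.876875≈16.215141
n=5: y≈16.215141, sp=5, e=sp−y≈-11.215141; I≈13.634391, D=e−e_prev≈-24.511547; u=3/4·(-11.215141)+0·13.634391+1/4·(-24.511547)≈-14.539242; next y=-7/10·16.215141+3/4·(-14.539242)≈-22.255030
n=6: y≈-22.255030, sp=5, e=sp−y≈27.255030; I≈40.889421, D=e−e_prev≈38.470171; u=3/4·27.255030+0·40.889421+1/4·38.470171≈30.058815; next y=-7/10·(-22.255030)+3/4·30.058815≈38.122632
n=7: y≈38.122632, sp=5, e=sp−y≈-33.122632; I≈7.766788, D=e−e_prev≈-60.377663; u=3/4·(-33.122632)+0·7.766788+1/4·(-60.377663)≈-39.93639; next y=-7/10·38.122632+3/4·(-39.93639)≈-56.638135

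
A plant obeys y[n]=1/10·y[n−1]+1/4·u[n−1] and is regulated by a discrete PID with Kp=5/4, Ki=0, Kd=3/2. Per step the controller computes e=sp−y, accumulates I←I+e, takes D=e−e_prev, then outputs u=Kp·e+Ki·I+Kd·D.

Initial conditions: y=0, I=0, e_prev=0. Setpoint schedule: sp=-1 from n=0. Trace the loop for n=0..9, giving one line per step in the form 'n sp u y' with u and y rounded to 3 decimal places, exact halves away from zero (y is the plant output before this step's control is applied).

0 -1 -2.750 0.000
1 -1 0.641 -0.688
2 -1 -2.533 0.091
3 -1 0.603 -0.624
4 -1 -2.429 0.088
5 -1 0.528 -0.598
6 -1 -2.346 0.072
7 -1 0.452 -0.579
8 -1 -2.270 0.055
9 -1 0.378 -0.562

(exact arithmetic carried between steps; '≈' marks a value shown rounded to 6 d.p. or computed from one; I and e_prev carry over from the previous line; the table rounds u and y to 3 d.p., halves away from zero)
n=0: y=0, sp=-1, e=sp−y=-1; I=-1, D=e−e_prev=-1; u=5/4·(-1)+0·(-1)+3/2·(-1)=-2.75; next y=1/10·0+1/4·(-2.75)=-0.6875
n=1: y=-0.6875, sp=-1, e=sp−y=-0.3125; I=-1.3125, D=e−e_prev=0.6875; u=5/4·(-0.3125)+0·(-1.3125)+3/2·0.6875=0.640625; next y=1/10·(-0.6875)+1/4·0.640625≈0.091406
n=2: y≈0.091406, sp=-1, e=sp−y≈-1.091406; I≈-2.403906, D=e−e_prev≈-0.778906; u=5/4·(-1.091406)+0·(-2.403906)+3/2·(-0.778906)≈-2.532617; next y=1/10·0.091406+1/4·(-2.532617)≈-0.624014
n=3: y≈-0.624014, sp=-1, e=sp−y≈-0.375986; I≈-2.779893, D=e−e_prev≈0.715420; u=5/4·(-0.375986)+0·(-2.779893)+3/2·0.715420≈0.603147; next y=1/10·(-0.624014)+1/4·0.603147≈0.088385
n=4: y≈0.088385, sp=-1, e=sp−y≈-1.088385; I≈-3.868278, D=e−e_prev≈-0.712399; u=5/4·(-1.088385)+0·(-3.868278)+3/2·(-0.712399)≈-2.429080; next y=1/10·0.088385+1/4·(-2.429080)≈-0.598432
n=5: y≈-0.598432, sp=-1, e=sp−y≈-0.401568; I≈-4.269846, D=e−e_prev≈0.686817; u=5/4·(-0.401568)+0·(-4.269846)+3/2·0.686817≈0.528265; next y=1/10·(-0.598432)+1/4·0.528265≈0.072223
n=6: y≈0.072223, sp=-1, e=sp−y≈-1.072223; I≈-5.342069, D=e−e_prev≈-0.670655; u=5/4·(-1.072223)+0·(-5.342069)+3/2·(-0.670655)≈-2.346261; next y=1/10·0.072223+1/4·(-2.346261)≈-0.579343
n=7: y≈-0.579343, sp=-1, e=sp−y≈-0.420657; I≈-5.762727, D=e−e_prev≈0.651566; u=5/4·(-0.420657)+0·(-5.762727)+3/2·0.651566≈0.451527; next y=1/10·(-0.579343)+1/4·0.451527≈0.054948
n=8: y≈0.054948, sp=-1, e=sp−y≈-1.054948; I≈-6.817674, D=e−e_prev≈-0.634290; u=5/4·(-1.054948)+0·(-6.817674)+3/2·(-0.634290)≈-2.270120; next y=1/10·0.054948+1/4·(-2.270120)≈-0.562035
n=9: y≈-0.562035, sp=-1, e=sp−y≈-0.437965; I≈-7.255639, D=e−e_prev≈0.616983; u=5/4·(-0.437965)+0·(-7.255639)+3/2·0.616983≈0.378018; next y=1/10·(-0.562035)+1/4·0.378018≈0.038301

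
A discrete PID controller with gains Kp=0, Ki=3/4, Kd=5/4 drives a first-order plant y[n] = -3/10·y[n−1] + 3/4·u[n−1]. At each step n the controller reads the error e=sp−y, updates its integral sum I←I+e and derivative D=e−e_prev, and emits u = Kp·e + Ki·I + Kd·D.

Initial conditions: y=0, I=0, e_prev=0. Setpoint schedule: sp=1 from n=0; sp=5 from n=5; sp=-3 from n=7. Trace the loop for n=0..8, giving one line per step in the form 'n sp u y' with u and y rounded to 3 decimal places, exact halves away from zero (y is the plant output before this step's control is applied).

0 1 2.000 0.000
1 1 -1.500 1.500
2 1 6.150 -1.575
3 1 -9.083 5.085
4 1 23.024 -8.337
5 5 -34.964 19.769
6 5 87.937 -32.154
7 -3 -180.606 75.599
8 -3 372.601 -158.134

(exact arithmetic carried between steps; '≈' marks a value shown rounded to 6 d.p. or computed from one; I and e_prev carry over from the previous line; the table rounds u and y to 3 d.p., halves away from zero)
n=0: y=0, sp=1, e=sp−y=1; I=1, D=e−e_prev=1; u=0·1+3/4·1+5/4·1=2; next y=-3/10·0+3/4·2=1.5
n=1: y=1.5, sp=1, e=sp−y=-0.5; I=0.5, D=e−e_prev=-1.5; u=0·(-0.5)+3/4·0.5+5/4·(-1.5)=-1.5; next y=-3/10·1.5+3/4·(-1.5)=-1.575
n=2: y=-1.575, sp=1, e=sp−y=2.575; I=3.075, D=e−e_prev=3.075; u=0·2.575+3/4·3.075+5/4·3.075=6.15; next y=-3/10·(-1.575)+3/4·6.15=5.085
n=3: y=5.085, sp=1, e=sp−y=-4.085; I=-1.01, D=e−e_prev=-6.66; u=0·(-4.085)+3/4·(-1.01)+5/4·(-6.66)=-9.0825; next y=-3/10·5.085+3/4·(-9.0825)=-8.337375
n=4: y=-8.337375, sp=1, e=sp−y=9.337375; I=8.327375, D=e−e_prev=13.422375; u=0·9.337375+3/4·8.327375+5/4·13.422375=23.0235; next y=-3/10·(-8.337375)+3/4·23.0235≈19.768838
n=5: y≈19.768838, sp=5, e=sp−y≈-14.768838; I≈-6.441463, D=e−e_prev≈-24.106213; u=0·(-14.768838)+3/4·(-6.441463)+5/4·(-24.106213)≈-34.963863; next y=-3/10·19.768838+3/4·(-34.963863)≈-32.153548
n=6: y≈-32.153548, sp=5, e=sp−y≈37.153548; I≈30.712086, D=e−e_prev≈51.922386; u=0·37.153548+3/4·30.712086+5/4·51.922386≈87.937046; next y=-3/10·(-32.153548)+3/4·87.937046≈75.598849
n=7: y≈75.598849, sp=-3, e=sp−y≈-78.598849; I≈-47.886764, D=e−e_prev≈-115.752397; u=0·(-78.598849)+3/4·(-47.886764)+5/4·(-115.752397)≈-180.605569; next y=-3/10·75.598849+3/4·(-180.605569)≈-158.133832
n=8: y≈-158.133832, sp=-3, e=sp−y≈155.133832; I≈107.247068, D=e−e_prev≈233.732681; u=0·155.133832+3/4·107.247068+5/4·233.732681≈372.601152; next y=-3/10·(-158.133832)+3/4·372.601152≈326.891014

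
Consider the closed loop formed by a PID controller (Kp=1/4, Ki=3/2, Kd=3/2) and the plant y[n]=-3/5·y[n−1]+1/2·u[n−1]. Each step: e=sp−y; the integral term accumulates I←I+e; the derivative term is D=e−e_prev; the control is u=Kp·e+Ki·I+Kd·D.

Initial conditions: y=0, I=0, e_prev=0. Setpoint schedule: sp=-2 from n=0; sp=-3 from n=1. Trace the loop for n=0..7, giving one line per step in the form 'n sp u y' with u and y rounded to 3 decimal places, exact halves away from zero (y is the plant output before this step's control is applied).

0 -2 -6.500 0.000
1 -3 0.813 -3.250
2 -3 -20.408 2.356
3 -3 25.382 -11.618
4 -3 -84.310 19.662
5 -3 167.862 -53.952
6 -3 -419.457 116.302
7 -3 943.360 -279.510

(exact arithmetic carried between steps; '≈' marks a value shown rounded to 6 d.p. or computed from one; I and e_prev carry over from the previous line; the table rounds u and y to 3 d.p., halves away from zero)
n=0: y=0, sp=-2, e=sp−y=-2; I=-2, D=e−e_prev=-2; u=1/4·(-2)+3/2·(-2)+3/2·(-2)=-6.5; next y=-3/5·0+1/2·(-6.5)=-3.25
n=1: y=-3.25, sp=-3, e=sp−y=0.25; I=-1.75, D=e−e_prev=2.25; u=1/4·0.25+3/2·(-1.75)+3/2·2.25=0.8125; next y=-3/5·(-3.25)+1/2·0.8125=2.35625
n=2: y=2.35625, sp=-3, e=sp−y=-5.35625; I=-7.10625, D=e−e_prev=-5.60625; u=1/4·(-5.35625)+3/2·(-7.10625)+3/2·(-5.60625)≈-20.407813; next y=-3/5·2.35625+1/2·(-20.407813)≈-11.617656
n=3: y≈-11.617656, sp=-3, e=sp−y≈8.617656; I≈1.511406, D=e−e_prev≈13.973906; u=1/4·8.617656+3/2·1.511406+3/2·13.973906≈25.382383; next y=-3/5·(-11.617656)+1/2·25.382383≈19.661785
n=4: y≈19.661785, sp=-3, e=sp−y≈-22.661785; I≈-21.150379, D=e−e_prev≈-31.279441; u=1/4·(-22.661785)+3/2·(-21.150379)+3/2·(-31.279441)≈-84.310177; next y=-3/5·19.661785+1/2·(-84.310177)≈-53.952159
n=5: y≈-53.952159, sp=-3, e=sp−y≈50.952159; I≈29.801781, D=e−e_prev≈73.613945; u=1/4·50.952159+3/2·29.801781+3/2·73.613945≈167.861628; next y=-3/5·(-53.952159)+1/2·167.861628≈116.302110
n=6: y≈116.302110, sp=-3, e=sp−y≈-119.302110; I≈-89.500329, D=e−e_prev≈-170.254269; u=1/4·(-119.302110)+3/2·(-89.500329)+3/2·(-170.254269)≈-419.457424; next y=-3/5·116.302110+1/2·(-419.457424)≈-279.509978
n=7: y≈-279.509978, sp=-3, e=sp−y≈276.509978; I≈187.009649, D=e−e_prev≈395.812087; u=1/4·276.509978+3/2·187.009649+3/2·395.812087≈943.360099; next y=-3/5·(-279.509978)+1/2·943.360099≈639.386036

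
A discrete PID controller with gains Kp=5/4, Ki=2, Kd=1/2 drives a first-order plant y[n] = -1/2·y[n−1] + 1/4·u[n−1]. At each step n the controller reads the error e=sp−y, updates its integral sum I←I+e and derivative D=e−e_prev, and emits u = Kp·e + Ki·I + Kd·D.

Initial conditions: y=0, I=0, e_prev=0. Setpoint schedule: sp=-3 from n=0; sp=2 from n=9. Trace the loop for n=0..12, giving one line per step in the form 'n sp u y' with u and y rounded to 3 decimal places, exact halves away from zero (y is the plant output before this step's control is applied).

(exact arithmetic carried between steps; '≈' marks a value shown rounded to 6 d.p. or computed from one; I and e_prev carry over from the previous line; the table rounds u and y to 3 d.p., halves away from zero)
n=0: y=0, sp=-3, e=sp−y=-3; I=-3, D=e−e_prev=-3; u=5/4·(-3)+2·(-3)+1/2·(-3)=-11.25; next y=-1/2·0+1/4·(-11.25)=-2.8125
n=1: y=-2.8125, sp=-3, e=sp−y=-0.1875; I=-3.1875, D=e−e_prev=2.8125; u=5/4·(-0.1875)+2·(-3.1875)+1/2·2.8125=-5.203125; next y=-1/2·(-2.8125)+1/4·(-5.203125)≈0.105469
n=2: y≈0.105469, sp=-3, e=sp−y≈-3.105469; I≈-6.292969, D=e−e_prev≈-2.917969; u=5/4·(-3.105469)+2·(-6.292969)+1/2·(-2.917969)≈-17.926758; next y=-1/2·0.105469+1/4·(-17.926758)≈-4.534424
n=3: y≈-4.534424, sp=-3, e=sp−y≈1.534424; I≈-4.758545, D=e−e_prev≈4.639893; u=5/4·1.534424+2·(-4.758545)+1/2·4.639893≈-5.279114; next y=-1/2·(-4.534424)+1/4·(-5.279114)≈0.947433
n=4: y≈0.947433, sp=-3, e=sp−y≈-3.947433; I≈-8.705978, D=e−e_prev≈-5.481857; u=5/4·(-3.947433)+2·(-8.705978)+1/2·(-5.481857)≈-25.087177; next y=-1/2·0.947433+1/4·(-25.087177)≈-6.745511
n=5: y≈-6.745511, sp=-3, e=sp−y≈3.745511; I≈-4.960467, D=e−e_prev≈7.692945; u=5/4·3.745511+2·(-4.960467)+1/2·7.692945≈-1.392574; next y=-1/2·(-6.745511)+1/4·(-1.392574)≈3.024612
n=6: y≈3.024612, sp=-3, e=sp−y≈-6.024612; I≈-10.985079, D=e−e_prev≈-9.770123; u=5/4·(-6.024612)+2·(-10.985079)+1/2·(-9.770123)≈-34.385986; next y=-1/2·3.024612+1/4·(-34.385986)≈-10.108802
n=7: y≈-10.108802, sp=-3, e=sp−y≈7.108802; I≈-3.876277, D=e−e_prev≈13.133415; u=5/4·7.108802+2·(-3.876277)+1/2·13.133415≈7.700156; next y=-1/2·(-10.108802)+1/4·7.700156≈6.979440
n=8: y≈6.979440, sp=-3, e=sp−y≈-9.979440; I≈-13.855717, D=e−e_prev≈-17.088243; u=5/4·(-9.979440)+2·(-13.855717)+1/2·(-17.088243)≈-48.729857; next y=-1/2·6.979440+1/4·(-48.729857)≈-15.672184
n=9: y≈-15.672184, sp=2, e=sp−y≈17.672184; I≈3.816467, D=e−e_prev≈27.651625; u=5/4·17.672184+2·3.816467+1/2·27.651625≈43.548977; next y=-1/2·(-15.672184)+1/4·43.548977≈18.723336
n=10: y≈18.723336, sp=2, e=sp−y≈-16.723336; I≈-12.906869, D=e−e_prev≈-34.395521; u=5/4·(-16.723336)+2·(-12.906869)+1/2·(-34.395521)≈-63.915669; next y=-1/2·18.723336+1/4·(-63.915669)≈-25.340586
n=11: y≈-25.340586, sp=2, e=sp−y≈27.340586; I≈14.433716, D=e−e_prev≈44.063922; u=5/4·27.340586+2·14.433716+1/2·44.063922≈85.075125; next y=-1/2·(-25.340586)+1/4·85.075125≈33.939074
n=12: y≈33.939074, sp=2, e=sp−y≈-31.939074; I≈-17.505358, D=e−e_prev≈-59.279660; u=5/4·(-31.939074)+2·(-17.505358)+1/2·(-59.279660)≈-104.574388; next y=-1/2·33.939074+1/4·(-104.574388)≈-43.113134

0 -3 -11.250 0.000
1 -3 -5.203 -2.813
2 -3 -17.927 0.105
3 -3 -5.279 -4.534
4 -3 -25.087 0.947
5 -3 -1.393 -6.746
6 -3 -34.386 3.025
7 -3 7.700 -10.109
8 -3 -48.730 6.979
9 2 43.549 -15.672
10 2 -63.916 18.723
11 2 85.075 -25.341
12 2 -104.574 33.939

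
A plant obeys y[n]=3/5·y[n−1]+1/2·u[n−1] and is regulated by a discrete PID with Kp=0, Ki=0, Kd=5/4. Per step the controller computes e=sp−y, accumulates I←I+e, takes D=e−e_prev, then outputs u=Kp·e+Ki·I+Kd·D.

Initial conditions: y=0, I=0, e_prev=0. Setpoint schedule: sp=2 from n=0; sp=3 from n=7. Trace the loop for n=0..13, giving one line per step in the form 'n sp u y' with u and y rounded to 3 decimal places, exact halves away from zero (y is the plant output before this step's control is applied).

0 2 2.500 0.000
1 2 -1.563 1.250
2 2 1.602 -0.031
3 2 -1.017 0.782
4 2 1.026 -0.039
5 2 -0.661 0.490
6 2 0.658 -0.037
7 3 0.820 0.307
8 3 -0.359 0.594
9 3 0.522 0.177
10 3 -0.238 0.367
11 3 0.332 0.101
12 3 -0.157 0.227
13 3 0.211 0.058

(exact arithmetic carried between steps; '≈' marks a value shown rounded to 6 d.p. or computed from one; I and e_prev carry over from the previous line; the table rounds u and y to 3 d.p., halves away from zero)
n=0: y=0, sp=2, e=sp−y=2; I=2, D=e−e_prev=2; u=0·2+0·2+5/4·2=2.5; next y=3/5·0+1/2·2.5=1.25
n=1: y=1.25, sp=2, e=sp−y=0.75; I=2.75, D=e−e_prev=-1.25; u=0·0.75+0·2.75+5/4·(-1.25)=-1.5625; next y=3/5·1.25+1/2·(-1.5625)=-0.03125
n=2: y=-0.03125, sp=2, e=sp−y=2.03125; I=4.78125, D=e−e_prev=1.28125; u=0·2.03125+0·4.78125+5/4·1.28125≈1.601563; next y=3/5·(-0.03125)+1/2·1.601563≈0.782031
n=3: y≈0.782031, sp=2, e=sp−y≈1.217969; I≈5.999219, D=e−e_prev≈-0.813281; u=0·1.217969+0·5.999219+5/4·(-0.813281)≈-1.016602; next y=3/5·0.782031+1/2·(-1.016602)≈-0.039082
n=4: y≈-0.039082, sp=2, e=sp−y≈2.039082; I≈8.038301, D=e−e_prev≈0.821113; u=0·2.039082+0·8.038301+5/4·0.821113≈1.026392; next y=3/5·(-0.039082)+1/2·1.026392≈0.489747
n=5: y≈0.489747, sp=2, e=sp−y≈1.510253; I≈9.548554, D=e−e_prev≈-0.528829; u=0·1.510253+0·9.548554+5/4·(-0.528829)≈-0.661036; next y=3/5·0.489747+1/2·(-0.661036)≈-0.036670
n=6: y≈-0.036670, sp=2, e=sp−y≈2.036670; I≈11.585224, D=e−e_prev≈0.526417; u=0·2.036670+0·11.585224+5/4·0.526417≈0.658021; next y=3/5·(-0.036670)+1/2·0.658021≈0.307008
n=7: y≈0.307008, sp=3, e=sp−y≈2.692992; I≈14.278216, D=e−e_prev≈0.656322; u=0·2.692992+0·14.278216+5/4·0.656322≈0.820402; next y=3/5·0.307008+1/2·0.820402≈0.594406
n=8: y≈0.594406, sp=3, e=sp−y≈2.405594; I≈16.683810, D=e−e_prev≈-0.287398; u=0·2.405594+0·16.683810+5/4·(-0.287398)≈-0.359247; next y=3/5·0.594406+1/2·(-0.359247)≈0.177020
n=9: y≈0.177020, sp=3, e=sp−y≈2.822980; I≈19.506790, D=e−e_prev≈0.417386; u=0·2.822980+0·19.506790+5/4·0.417386≈0.521733; next y=3/5·0.177020+1/2·0.521733≈0.367078
n=10: y≈0.367078, sp=3, e=sp−y≈2.632922; I≈22.139711, D=e−e_prev≈-0.190058; u=0·2.632922+0·22.139711+5/4·(-0.190058)≈-0.237573; next y=3/5·0.367078+1/2·(-0.237573)≈0.101461
n=11: y≈0.101461, sp=3, e=sp−y≈2.898539; I≈25.038251, D=e−e_prev≈0.265618; u=0·2.898539+0·25.038251+5/4·0.265618≈0.332022; next y=3/5·0.101461+1/2·0.332022≈0.226887
n=12: y≈0.226887, sp=3, e=sp−y≈2.773113; I≈27.811363, D=e−e_prev≈-0.125427; u=0·2.773113+0·27.811363+5/4·(-0.125427)≈-0.156784; next y=3/5·0.226887+1/2·(-0.156784)≈0.057741
n=13: y≈0.057741, sp=3, e=sp−y≈2.942259; I≈30.753623, D=e−e_prev≈0.169147; u=0·2.942259+0·30.753623+5/4·0.169147≈0.211433; next y=3/5·0.057741+1/2·0.211433≈0.140361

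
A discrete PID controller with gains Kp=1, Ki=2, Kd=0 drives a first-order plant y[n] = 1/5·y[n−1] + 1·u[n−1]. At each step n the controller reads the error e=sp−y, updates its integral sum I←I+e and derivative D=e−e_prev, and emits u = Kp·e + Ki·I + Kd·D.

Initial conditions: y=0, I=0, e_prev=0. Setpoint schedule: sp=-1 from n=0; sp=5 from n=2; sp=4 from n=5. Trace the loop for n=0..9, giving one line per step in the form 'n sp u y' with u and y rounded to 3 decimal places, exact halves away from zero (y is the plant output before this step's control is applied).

0 -1 -3.000 0.000
1 -1 4.000 -3.000
2 5 6.800 3.400
3 5 -2.240 7.480
4 5 17.472 -0.744
5 4 -28.242 17.323
6 4 71.412 -24.777
7 4 -144.736 66.457
8 4 324.054 -131.444
9 4 -692.686 297.765

(exact arithmetic carried between steps; '≈' marks a value shown rounded to 6 d.p. or computed from one; I and e_prev carry over from the previous line; the table rounds u and y to 3 d.p., halves away from zero)
n=0: y=0, sp=-1, e=sp−y=-1; I=-1, D=e−e_prev=-1; u=1·(-1)+2·(-1)+0·(-1)=-3; next y=1/5·0+1·(-3)=-3
n=1: y=-3, sp=-1, e=sp−y=2; I=1, D=e−e_prev=3; u=1·2+2·1+0·3=4; next y=1/5·(-3)+1·4=3.4
n=2: y=3.4, sp=5, e=sp−y=1.6; I=2.6, D=e−e_prev=-0.4; u=1·1.6+2·2.6+0·(-0.4)=6.8; next y=1/5·3.4+1·6.8=7.48
n=3: y=7.48, sp=5, e=sp−y=-2.48; I=0.12, D=e−e_prev=-4.08; u=1·(-2.48)+2·0.12+0·(-4.08)=-2.24; next y=1/5·7.48+1·(-2.24)=-0.744
n=4: y=-0.744, sp=5, e=sp−y=5.744; I=5.864, D=e−e_prev=8.224; u=1·5.744+2·5.864+0·8.224=17.472; next y=1/5·(-0.744)+1·17.472=17.3232
n=5: y=17.3232, sp=4, e=sp−y=-13.3232; I=-7.4592, D=e−e_prev=-19.0672; u=1·(-13.3232)+2·(-7.4592)+0·(-19.0672)=-28.2416; next y=1/5·17.3232+1·(-28.2416)=-24.77696
n=6: y=-24.77696, sp=4, e=sp−y=28.77696; I=21.31776, D=e−e_prev=42.10016; u=1·28.77696+2·21.31776+0·42.10016=71.41248; next y=1/5·(-24.77696)+1·71.41248=66.457088
n=7: y=66.457088, sp=4, e=sp−y=-62.457088; I=-41.139328, D=e−e_prev=-91.234048; u=1·(-62.457088)+2·(-41.139328)+0·(-91.234048)=-144.735744; next y=1/5·66.457088+1·(-144.735744)≈-131.444326
n=8: y≈-131.444326, sp=4, e=sp−y≈135.444326; I≈94.304998, D=e−e_prev≈197.901414; u=1·135.444326+2·94.304998+0·197.901414≈324.054323; next y=1/5·(-131.444326)+1·324.054323≈297.765458
n=9: y≈297.765458, sp=4, e=sp−y≈-293.765458; I≈-199.460460, D=e−e_prev≈-429.209784; u=1·(-293.765458)+2·(-199.460460)+0·(-429.209784)≈-692.686377; next y=1/5·297.765458+1·(-692.686377)≈-633.133285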